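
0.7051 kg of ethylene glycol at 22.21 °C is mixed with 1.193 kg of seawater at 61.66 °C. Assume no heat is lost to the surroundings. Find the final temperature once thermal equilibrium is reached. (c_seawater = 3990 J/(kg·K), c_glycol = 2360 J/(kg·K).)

T_f ≈ 51.4 °C

With ΣQ=0 the equilibrium temperature is the m·c-weighted mean:
T_f = (4760.1·61.66 + 1664·22.21) / (4760.1 + 1664)
    = 330464 / 6424.1 ≈ 51.44 °C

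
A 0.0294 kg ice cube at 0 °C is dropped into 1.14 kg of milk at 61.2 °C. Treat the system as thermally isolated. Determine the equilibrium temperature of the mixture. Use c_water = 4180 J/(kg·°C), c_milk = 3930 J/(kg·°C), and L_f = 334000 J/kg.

Conservation of energy gives ΣQ = 0:
melt ice: 0.0294·334000 = 9819.6; warm the meltwater: 122.89 T; milk: 4480.2(T − 61.2)
4603.1 T = 274188 − 9819.6 = 264369
T ≈ 57.43 °C (positive, so assuming full melt was valid).

T_f ≈ 57.4 °C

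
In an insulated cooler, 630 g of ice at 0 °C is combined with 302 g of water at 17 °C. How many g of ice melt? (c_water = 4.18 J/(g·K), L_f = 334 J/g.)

Heat available from the water dropping to 0 °C: 302×4.18×17 = 21460 J.
Melting all 630 g of ice would need 630×334 = 210420 J.
That's not enough to melt it all — equilibrium is at 0 °C with ice remaining.
m_melt = 21460 / L_f = 64.25 g.

m_melted ≈ 64.3 g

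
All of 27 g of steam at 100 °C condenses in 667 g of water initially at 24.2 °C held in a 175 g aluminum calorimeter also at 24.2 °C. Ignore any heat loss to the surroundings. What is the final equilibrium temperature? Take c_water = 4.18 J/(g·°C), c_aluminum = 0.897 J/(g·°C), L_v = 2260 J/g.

T_f ≈ 47.0 °C

Heat gained plus heat lost sum to zero:
steam→water at 100 °C releases m L_v = 27·2260 = 61020
  condensate cools 100→T: 27·4.18·(T − 100) = 112.86(T − 100)
  water warms: 667·4.18·(T − 24.2) = 2788.1(T − 24.2)
  aluminum cup: 175·0.897·(T − 24.2) = 156.97(T − 24.2)
3057.9 T = 61020 + 11286 + 71270 = 143576
T ≈ 46.95 °C, under the boiling point, so the assumption holds.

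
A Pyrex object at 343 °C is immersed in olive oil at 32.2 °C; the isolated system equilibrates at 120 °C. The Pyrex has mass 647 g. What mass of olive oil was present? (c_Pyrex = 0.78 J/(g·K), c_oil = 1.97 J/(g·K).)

Heat lost by the Pyrex = heat gained by the oil:
647×0.78×(343 − 120) = m×1.97×(120 − 32.2)
172.97 m = 112539  ⇒  m ≈ 650.6 g

m ≈ 651 g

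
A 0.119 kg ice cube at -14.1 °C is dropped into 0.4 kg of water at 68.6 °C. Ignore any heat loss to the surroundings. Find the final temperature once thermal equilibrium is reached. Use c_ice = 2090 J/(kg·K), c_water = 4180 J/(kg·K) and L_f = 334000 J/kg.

T_f ≈ 32.9 °C

Let T be the final temperature. ΣQ_i = 0:
ice -14.1→0 °C: 0.119·2090·14.1 = 3506.8
  melt ice: 0.119·334000 = 39746
  meltwater 0→T: 0.119·4180·T = 497.42 T
  water: 1672(T − 68.6)
2169.4 T = 114699 − 43253 = 71446
T ≈ 32.93 °C (positive, so assuming full melt was valid).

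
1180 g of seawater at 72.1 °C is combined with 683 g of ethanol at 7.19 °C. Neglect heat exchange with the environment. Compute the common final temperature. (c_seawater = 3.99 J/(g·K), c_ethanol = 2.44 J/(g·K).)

Net heat exchanged in the isolated system is zero:
1180*3.99*(T − 72.1) + 683*2.44*(T − 7.19) = 0
4708.2(T − 72.1) + 1666.5(T − 7.19) = 0
6374.7 T = 351443
T ≈ 55.13 °C

T_f ≈ 55.1 °C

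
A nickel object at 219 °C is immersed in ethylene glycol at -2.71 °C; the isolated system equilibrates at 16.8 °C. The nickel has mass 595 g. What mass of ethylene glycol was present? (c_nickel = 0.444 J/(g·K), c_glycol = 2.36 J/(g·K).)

|Q_nickel| = |Q_glycol|:
595·0.444·(219 − 16.8) = m·2.36·(16.8 − (-2.71))
46.04 m = 53417  ⇒  m ≈ 1160 g

m ≈ 1160 g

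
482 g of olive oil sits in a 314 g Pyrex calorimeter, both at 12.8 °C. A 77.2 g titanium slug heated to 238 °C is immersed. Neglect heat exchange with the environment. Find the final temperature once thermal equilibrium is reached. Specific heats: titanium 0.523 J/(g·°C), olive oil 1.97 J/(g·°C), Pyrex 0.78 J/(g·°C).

T_f ≈ 20.2 °C

T_f is the heat-capacity-weighted average of the initial temperatures:
T_f = (40.38·238 + 949.54·12.8 + 244.92·12.8) / (40.38 + 949.54 + 244.92)
    = 24898 / 1234.8 ≈ 20.16 °C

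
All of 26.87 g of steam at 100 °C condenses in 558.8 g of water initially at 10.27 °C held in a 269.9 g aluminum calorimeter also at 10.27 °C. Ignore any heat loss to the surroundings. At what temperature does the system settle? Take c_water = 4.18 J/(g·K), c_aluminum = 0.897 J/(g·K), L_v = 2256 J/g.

T_f ≈ 36.5 °C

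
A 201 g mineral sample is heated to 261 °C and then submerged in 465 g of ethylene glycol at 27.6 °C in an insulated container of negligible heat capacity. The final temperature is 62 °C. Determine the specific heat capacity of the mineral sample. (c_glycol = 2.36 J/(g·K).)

c ≈ 0.944 J/(g·K)

Conservation of energy gives ΣQ = 0:
201·c·(62 − 261) + 465·2.36·(62 − 27.6) = 0
-39999 c = -37751
c = -37751/-39999 ≈ 0.9438 J/(g·K)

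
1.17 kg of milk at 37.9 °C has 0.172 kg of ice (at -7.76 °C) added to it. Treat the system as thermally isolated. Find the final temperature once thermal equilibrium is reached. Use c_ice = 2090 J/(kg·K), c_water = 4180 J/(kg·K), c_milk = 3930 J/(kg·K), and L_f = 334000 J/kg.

T_f ≈ 21.4 °C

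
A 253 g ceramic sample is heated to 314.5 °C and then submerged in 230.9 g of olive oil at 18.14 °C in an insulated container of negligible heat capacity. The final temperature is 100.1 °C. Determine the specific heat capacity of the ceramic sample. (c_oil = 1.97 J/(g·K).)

Heat lost by the ceramic sample = heat gained by the oil:
253·c·(314.5 − 100.1) = 230.9·1.97·(100.1 − 18.14)
54243 c = 37281  ⇒  c ≈ 0.6873 J/(g·K)

c ≈ 0.687 J/(g·K)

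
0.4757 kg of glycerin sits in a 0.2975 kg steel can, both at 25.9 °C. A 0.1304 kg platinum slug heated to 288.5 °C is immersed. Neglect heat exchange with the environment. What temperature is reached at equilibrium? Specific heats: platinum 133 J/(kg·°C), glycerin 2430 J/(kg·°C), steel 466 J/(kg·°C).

T_f ≈ 29.4 °C

Conservation of energy gives ΣQ = 0:
0.1304*133*(T − 288.5) + 0.4757*2430*(T − 25.9) + 0.2975*466*(T − 25.9) = 0
1311.9 T = 38533
T = 38533/1311.9 ≈ 29.37 °C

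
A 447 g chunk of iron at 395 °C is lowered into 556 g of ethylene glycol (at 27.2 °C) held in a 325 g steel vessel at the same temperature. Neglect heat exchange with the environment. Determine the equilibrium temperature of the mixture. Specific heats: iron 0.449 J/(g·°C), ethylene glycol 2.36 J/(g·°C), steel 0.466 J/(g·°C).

T_f ≈ 71.6 °C

Conservation of energy gives ΣQ = 0:
447·0.449·(T − 395) + 556·2.36·(T − 27.2) + 325·0.466·(T − 27.2) = 0
200.7(T − 395) + 1312.2(T − 27.2) + 151.45(T − 27.2) = 0
1664.3 T = 119088
T = 119088/1664.3 ≈ 71.55 °C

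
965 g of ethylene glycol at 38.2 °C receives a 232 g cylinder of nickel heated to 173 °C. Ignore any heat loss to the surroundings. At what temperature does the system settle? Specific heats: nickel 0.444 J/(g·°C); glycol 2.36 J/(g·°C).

Setting the total heat transfer to zero:
232·0.444·(T − 173) + 965·2.36·(T − 38.2) = 0
103.01(T − 173) + 2277.4(T − 38.2) = 0
2380.4 T = 104817
T = 104817/2380.4 ≈ 44.03 °C

T_f ≈ 44.0 °C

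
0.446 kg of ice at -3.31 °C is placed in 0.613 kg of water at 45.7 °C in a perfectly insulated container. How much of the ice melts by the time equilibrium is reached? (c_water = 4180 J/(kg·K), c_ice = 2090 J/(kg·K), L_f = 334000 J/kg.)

m_melted ≈ 0.341 kg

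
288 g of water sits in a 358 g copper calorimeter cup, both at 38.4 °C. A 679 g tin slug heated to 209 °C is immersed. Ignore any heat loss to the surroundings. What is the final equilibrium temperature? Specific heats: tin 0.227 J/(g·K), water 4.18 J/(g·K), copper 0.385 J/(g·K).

T_f is the heat-capacity-weighted average of the initial temperatures:
T_f = (154.13·209 + 1203.8·38.4 + 137.83·38.4) / (154.13 + 1203.8 + 137.83)
    = 83734 / 1495.8 ≈ 55.98 °C

T_f ≈ 56.0 °C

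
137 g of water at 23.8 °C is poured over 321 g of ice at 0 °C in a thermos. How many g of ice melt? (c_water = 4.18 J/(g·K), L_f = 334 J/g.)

m_melted ≈ 40.8 g

Cooling the water to 0 °C releases 137×4.18×23.8 = 13629 J.
To melt every bit of ice: 321×334 = 107214 J.
Since 13629 < 107214 J, not all the ice melts; equilibrium is at 0 °C.
m_melt = 13629 / L_f = 40.81 g.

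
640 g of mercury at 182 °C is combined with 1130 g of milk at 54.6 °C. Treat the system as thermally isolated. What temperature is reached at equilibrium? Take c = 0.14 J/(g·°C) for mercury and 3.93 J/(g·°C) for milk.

T_f ≈ 57.1 °C

Heat gained plus heat lost sum to zero:
640*0.14*(T − 182) + 1130*3.93*(T − 54.6) = 0
89.6(T − 182) + 4440.9(T − 54.6) = 0
4530.5 T = 258780
T = 258780 / 4530.5 = 57.1 °C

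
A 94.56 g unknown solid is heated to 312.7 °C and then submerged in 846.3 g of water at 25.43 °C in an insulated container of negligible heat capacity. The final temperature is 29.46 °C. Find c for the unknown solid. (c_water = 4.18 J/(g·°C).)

c ≈ 0.532 J/(g·°C)

Heat lost by the unknown solid = heat gained by the water:
94.56×c×(312.7 − 29.46) = 846.3×4.18×(29.46 − 25.43)
26783 c = 14256  ⇒  c ≈ 0.5323 J/(g·°C)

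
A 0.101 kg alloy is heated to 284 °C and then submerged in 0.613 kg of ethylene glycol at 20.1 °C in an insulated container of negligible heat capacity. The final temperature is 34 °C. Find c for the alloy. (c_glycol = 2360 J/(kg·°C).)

Conservation of energy gives ΣQ = 0:
0.101×c×(34 − 284) + 0.613×2360×(34 − 20.1) = 0
-25.25 c = -20109
c = -20109/-25.25 ≈ 796.4 J/(kg·°C)

c ≈ 796 J/(kg·°C)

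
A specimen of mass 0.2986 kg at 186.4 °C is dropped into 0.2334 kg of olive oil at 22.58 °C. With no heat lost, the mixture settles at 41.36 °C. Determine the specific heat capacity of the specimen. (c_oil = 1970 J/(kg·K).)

c ≈ 199 J/(kg·K)

Heat lost by the specimen = heat gained by the oil:
0.2986×c×(186.4 − 41.36) = 0.2334×1970×(41.36 − 22.58)
43.31 c = 8635  ⇒  c ≈ 199.4 J/(kg·K)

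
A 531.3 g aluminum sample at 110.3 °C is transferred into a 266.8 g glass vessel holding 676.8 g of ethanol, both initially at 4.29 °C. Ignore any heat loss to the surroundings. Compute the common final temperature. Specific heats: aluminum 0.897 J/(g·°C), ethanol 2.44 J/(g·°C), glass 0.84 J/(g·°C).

T_f ≈ 25.8 °C

Taking heat into each body as positive, Σ m c ΔT = 0:
531.3×0.897×(T − 110.3) + 676.8×2.44×(T − 4.29) + 266.8×0.84×(T − 4.29) = 0
2352.1 T = 60612
T = 60612/2352.1 ≈ 25.77 °C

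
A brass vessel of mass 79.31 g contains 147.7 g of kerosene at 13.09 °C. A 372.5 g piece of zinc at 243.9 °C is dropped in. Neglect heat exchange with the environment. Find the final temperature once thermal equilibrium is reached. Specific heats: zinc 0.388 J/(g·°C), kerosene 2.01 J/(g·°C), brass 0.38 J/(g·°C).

Energy conservation, ΣQ = 0:
372.5·0.388·(T − 243.9) + 147.7·2.01·(T − 13.09) + 79.31·0.38·(T − 13.09) = 0
144.53(T − 243.9) + 296.88(T − 13.09) + 30.14(T − 13.09) = 0
(144.53 + 296.88 + 30.14) T = 144.53·243.9 + 296.88·13.09 + 30.14·13.09
T = 39531/471.54 ≈ 83.83 °C

T_f ≈ 83.8 °C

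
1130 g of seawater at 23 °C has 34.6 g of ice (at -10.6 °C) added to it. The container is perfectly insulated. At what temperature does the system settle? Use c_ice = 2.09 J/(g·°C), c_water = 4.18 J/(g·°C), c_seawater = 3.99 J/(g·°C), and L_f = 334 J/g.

Sum of m c ΔT and latent-heat terms is zero:
warm ice to 0 °C: 34.6·2.09·(0 − (-10.6)) = 766.53; latent heat to melt: 34.6·334 = 11556; meltwater 0→T: 34.6·4.18·T = 144.63 T; seawater: 4508.7(T − 23)
4653.3 T = 103700 − 12323 = 91377
T ≈ 19.64 °C — above 0 °C, consistent with complete melting.

T_f ≈ 19.6 °C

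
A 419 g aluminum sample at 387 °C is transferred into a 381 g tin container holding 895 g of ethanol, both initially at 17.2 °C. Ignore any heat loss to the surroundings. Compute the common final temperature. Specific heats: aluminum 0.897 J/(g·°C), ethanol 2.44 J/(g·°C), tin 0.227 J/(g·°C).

Taking heat into each body as positive, Σ m c ΔT = 0:
419×0.897×(T − 387) + 895×2.44×(T − 17.2) + 381×0.227×(T − 17.2) = 0
375.84(T − 387) + 2183.8(T − 17.2) + 86.49(T − 17.2) = 0
(375.84 + 2183.8 + 86.49) T = 375.84×387 + 2183.8×17.2 + 86.49×17.2
T = 184500 / 2646.1 = 69.7 °C

T_f ≈ 69.7 °C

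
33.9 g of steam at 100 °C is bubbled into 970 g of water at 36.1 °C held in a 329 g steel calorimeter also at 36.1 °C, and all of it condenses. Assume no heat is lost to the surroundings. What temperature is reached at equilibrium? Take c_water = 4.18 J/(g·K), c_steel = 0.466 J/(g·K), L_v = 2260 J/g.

Heat gained plus heat lost sum to zero:
latent heat released on condensation: 33.9×2260 = 76614
  condensate cools 100→T: 33.9×4.18×(T − 100) = 141.7(T − 100)
  water warms: 970×4.18×(T − 36.1) = 4054.6(T − 36.1)
  cup: 153.31(T − 36.1)
4349.6 T = 76614 + 14170 + 151906 = 242690
T ≈ 55.80 °C, under the boiling point, so the assumption holds.

T_f ≈ 55.8 °C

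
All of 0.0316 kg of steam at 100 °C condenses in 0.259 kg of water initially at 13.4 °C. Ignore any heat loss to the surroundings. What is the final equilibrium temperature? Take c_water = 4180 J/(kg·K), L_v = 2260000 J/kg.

T_f ≈ 81.6 °C

Energy balance with sensible and latent terms:
steam→water at 100 °C releases m L_v = 0.0316×2260000 = 71416; condensed water 100 °C→T: 132.09(T − 100); water warms: 0.259×4180×(T − 13.4) = 1082.6(T − 13.4)
1214.7 T = 71416 + 13209 + 14507 = 99132
T ≈ 81.61 °C, under the boiling point, so the assumption holds.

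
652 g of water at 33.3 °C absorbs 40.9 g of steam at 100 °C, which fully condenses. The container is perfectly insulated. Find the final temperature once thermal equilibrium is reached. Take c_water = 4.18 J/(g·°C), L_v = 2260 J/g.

Setting the total heat transfer to zero:
steam→water at 100 °C releases m L_v = 40.9·2260 = 92434; condensed water 100 °C→T: 170.96(T − 100); original water: 2725.4(T − 33.3)
2896.3 T = 92434 + 17096 + 90754 = 200285
T ≈ 69.15 °C, under the boiling point, so the assumption holds.

T_f ≈ 69.2 °C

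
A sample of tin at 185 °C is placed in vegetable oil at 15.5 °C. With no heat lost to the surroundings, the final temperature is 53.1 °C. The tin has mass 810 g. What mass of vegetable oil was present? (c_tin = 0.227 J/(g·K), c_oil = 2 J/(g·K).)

m ≈ 323 g

Taking heat into each body as positive, Σ m c ΔT = 0:
810·0.227·(53.1 − 185) + m·2·(53.1 − 15.5) = 0
75.2 m = 24252
m = 24252/75.2 ≈ 322.5 g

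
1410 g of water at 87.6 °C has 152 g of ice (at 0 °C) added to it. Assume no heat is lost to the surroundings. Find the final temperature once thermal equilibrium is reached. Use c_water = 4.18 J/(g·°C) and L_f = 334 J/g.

T_f ≈ 71.3 °C

Let T be the final temperature. ΣQ_i = 0:
latent heat to melt: 152×334 = 50768; meltwater 0→T: 152×4.18×T = 635.36 T; water cools: 1410×4.18×(T − 87.6) = 5893.8(T − 87.6)
6529.2 T = 516297 − 50768 = 465529
T ≈ 71.30 °C. Since T > 0 °C, the all-ice-melts assumption holds.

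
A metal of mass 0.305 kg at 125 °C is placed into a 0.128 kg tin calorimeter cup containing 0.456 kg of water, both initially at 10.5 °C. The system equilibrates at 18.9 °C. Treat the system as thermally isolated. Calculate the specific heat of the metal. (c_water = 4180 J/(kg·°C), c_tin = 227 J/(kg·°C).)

c ≈ 502 J/(kg·°C)

Setting the total heat transfer to zero:
0.305×c×(18.9 − 125) + 0.456×4180×(18.9 − 10.5) + 0.128×227×(18.9 − 10.5) = 0
-32.36 c = -16255
c = -16255/-32.36 ≈ 502.3 J/(kg·°C)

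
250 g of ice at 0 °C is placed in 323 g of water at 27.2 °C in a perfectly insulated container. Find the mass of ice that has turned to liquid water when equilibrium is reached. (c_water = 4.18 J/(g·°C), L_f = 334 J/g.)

m_melted ≈ 110 g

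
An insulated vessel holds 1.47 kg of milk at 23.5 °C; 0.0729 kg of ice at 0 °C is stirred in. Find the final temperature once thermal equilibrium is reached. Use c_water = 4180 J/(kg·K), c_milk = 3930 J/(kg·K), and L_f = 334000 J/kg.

Sum of m c ΔT and latent-heat terms is zero:
melt ice: 0.0729×334000 = 24349; warm the meltwater: 304.72 T; milk: 5777.1(T − 23.5)
6081.8 T = 135762 − 24349 = 111413
T ≈ 18.32 °C — above 0 °C, consistent with complete melting.

T_f ≈ 18.3 °C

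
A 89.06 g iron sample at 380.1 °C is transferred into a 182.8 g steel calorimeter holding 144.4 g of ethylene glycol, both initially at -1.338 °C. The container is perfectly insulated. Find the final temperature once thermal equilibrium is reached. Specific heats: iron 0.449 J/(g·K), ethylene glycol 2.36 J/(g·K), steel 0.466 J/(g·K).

Setting the total heat transfer to zero:
89.06×0.449×(T − 380.1) + 144.4×2.36×(T − (-1.338)) + 182.8×0.466×(T − (-1.338)) = 0
39.99(T − 380.1) + 340.78(T − (-1.338)) + 85.18(T − (-1.338)) = 0
(39.99 + 340.78 + 85.18) T = 39.99×380.1 + 340.78×(-1.338) + 85.18×(-1.338)
T = 14629 / 465.96 = 31.4 °C

T_f ≈ 31.4 °C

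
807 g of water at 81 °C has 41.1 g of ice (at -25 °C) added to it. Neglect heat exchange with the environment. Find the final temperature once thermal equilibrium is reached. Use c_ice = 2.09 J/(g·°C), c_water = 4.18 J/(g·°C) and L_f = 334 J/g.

T_f ≈ 72.6 °C

Taking heat into each body as positive, Σ m c ΔT = 0:
ice -25→0 °C: 41.1×2.09×25 = 2147.5
  melt ice: 41.1×334 = 13727
  meltwater 0→T: 41.1×4.18×T = 171.8 T
  water cools: 807×4.18×(T − 81) = 3373.3(T − 81)
3545.1 T = 273234 − 15875 = 257359
T ≈ 72.60 °C. Since T > 0 °C, the all-ice-melts assumption holds.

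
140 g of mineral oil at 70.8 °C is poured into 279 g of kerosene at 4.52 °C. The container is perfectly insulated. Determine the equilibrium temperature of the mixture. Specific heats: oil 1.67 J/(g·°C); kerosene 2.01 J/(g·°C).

T_f ≈ 24.0 °C

Heat gained plus heat lost sum to zero:
140·1.67·(T − 70.8) + 279·2.01·(T − 4.52) = 0
233.8(T − 70.8) + 560.79(T − 4.52) = 0
794.59 T = 19088
T ≈ 24.02 °C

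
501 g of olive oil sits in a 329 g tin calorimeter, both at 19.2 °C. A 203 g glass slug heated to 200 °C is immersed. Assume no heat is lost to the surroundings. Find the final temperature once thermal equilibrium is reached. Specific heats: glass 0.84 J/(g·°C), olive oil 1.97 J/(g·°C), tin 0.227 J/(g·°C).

T_f ≈ 44.2 °C

T_f is the heat-capacity-weighted average of the initial temperatures:
T_f = (170.52·200 + 986.97·19.2 + 74.68·19.2) / (170.52 + 986.97 + 74.68)
    = 54488 / 1232.2 ≈ 44.22 °C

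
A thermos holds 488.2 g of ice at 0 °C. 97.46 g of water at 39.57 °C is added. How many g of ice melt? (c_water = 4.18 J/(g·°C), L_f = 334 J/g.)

m_melted ≈ 48.3 g

Cooling the water to 0 °C releases 97.46×4.18×39.57 = 16120 J.
To melt every bit of ice: 488.2×334 = 163059 J.
16120 J < 163059 J, so only part of the ice melts and the system sits at 0 °C.
m_melted×334 = 16120  ⇒  m_melted ≈ 48.26 g.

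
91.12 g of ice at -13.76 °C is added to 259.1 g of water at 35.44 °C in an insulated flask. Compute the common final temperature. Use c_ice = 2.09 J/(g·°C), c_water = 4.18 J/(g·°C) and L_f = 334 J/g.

Net heat exchanged in the isolated system is zero:
warm ice to 0 °C: 91.12×2.09×(0 − (-13.76)) = 2620.5
  latent heat to melt: 91.12×334 = 30434
  warm the meltwater: 380.88 T
  water: 1083(T − 35.44)
1463.9 T = 38383 − 33055 = 5328.3
T ≈ 3.64 °C. Since T > 0 °C, the all-ice-melts assumption holds.

T_f ≈ 3.6 °C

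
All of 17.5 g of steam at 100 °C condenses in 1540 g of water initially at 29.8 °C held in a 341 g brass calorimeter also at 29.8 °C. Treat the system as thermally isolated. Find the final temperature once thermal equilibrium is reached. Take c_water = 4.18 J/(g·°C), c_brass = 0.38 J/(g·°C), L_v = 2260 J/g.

T_f ≈ 36.5 °C

Energy balance with sensible and latent terms:
steam→water at 100 °C releases m L_v = 17.5×2260 = 39550; condensed water 100 °C→T: 73.15(T − 100); water warms: 1540×4.18×(T − 29.8) = 6437.2(T − 29.8); cup: 129.58(T − 29.8)
6639.9 T = 39550 + 7315 + 195690 = 242555
T ≈ 36.53 °C (< 100 °C, so full condensation is consistent).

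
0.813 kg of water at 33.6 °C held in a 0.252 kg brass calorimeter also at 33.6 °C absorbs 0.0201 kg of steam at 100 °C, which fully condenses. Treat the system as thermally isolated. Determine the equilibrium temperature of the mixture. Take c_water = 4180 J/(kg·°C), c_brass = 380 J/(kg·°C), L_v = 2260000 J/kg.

Sum of m c ΔT and latent-heat terms is zero:
steam→water at 100 °C releases m L_v = 0.0201×2260000 = 45426
  condensate cools 100→T: 0.0201×4180×(T − 100) = 84.02(T − 100)
  original water: 3398.3(T − 33.6)
  brass cup: 0.252×380×(T − 33.6) = 95.76(T − 33.6)
3578.1 T = 45426 + 8401.8 + 117402 = 171230
T ≈ 47.85 °C (< 100 °C, so full condensation is consistent).

T_f ≈ 47.9 °C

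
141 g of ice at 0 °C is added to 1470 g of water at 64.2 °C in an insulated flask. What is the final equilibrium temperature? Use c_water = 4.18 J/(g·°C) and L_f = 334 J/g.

T_f ≈ 51.6 °C

Setting the total heat transfer to zero:
melt ice: 141·334 = 47094; warm the meltwater: 589.38 T; water cools: 1470·4.18·(T − 64.2) = 6144.6(T − 64.2)
6734 T = 394483 − 47094 = 347389
T ≈ 51.59 °C (positive, so assuming full melt was valid).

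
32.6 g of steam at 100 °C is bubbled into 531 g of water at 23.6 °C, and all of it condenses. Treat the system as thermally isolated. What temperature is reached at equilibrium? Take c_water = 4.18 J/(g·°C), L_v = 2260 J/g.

T_f ≈ 59.3 °C

Energy conservation, ΣQ = 0:
steam→water at 100 °C releases m L_v = 32.6×2260 = 73676
  condensate cools 100→T: 32.6×4.18×(T − 100) = 136.27(T − 100)
  water warms: 531×4.18×(T − 23.6) = 2219.6(T − 23.6)
2355.8 T = 73676 + 13627 + 52382 = 139685
T ≈ 59.29 °C, under the boiling point, so the assumption holds.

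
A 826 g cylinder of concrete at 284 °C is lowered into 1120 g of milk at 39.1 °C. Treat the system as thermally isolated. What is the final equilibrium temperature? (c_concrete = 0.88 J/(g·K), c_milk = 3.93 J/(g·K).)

Set heat shed by the hot body equal to heat absorbed by the cold body:
826*0.88*(284 − T) = 1120*3.93*(T − 39.1)
726.88(284 − T) = 4401.6(T − 39.1)
5128.5 T = 378536  ⇒  T ≈ 73.81 °C

T_f ≈ 73.8 °C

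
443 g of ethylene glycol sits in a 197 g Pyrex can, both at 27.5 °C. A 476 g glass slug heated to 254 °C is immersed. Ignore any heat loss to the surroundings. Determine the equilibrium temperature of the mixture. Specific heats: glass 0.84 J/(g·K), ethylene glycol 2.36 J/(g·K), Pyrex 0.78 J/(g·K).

Energy conservation, ΣQ = 0:
476·0.84·(T − 254) + 443·2.36·(T − 27.5) + 197·0.78·(T − 27.5) = 0
399.84(T − 254) + 1045.5(T − 27.5) + 153.66(T − 27.5) = 0
(399.84 + 1045.5 + 153.66) T = 399.84·254 + 1045.5·27.5 + 153.66·27.5
T = 134536/1599 ≈ 84.14 °C

T_f ≈ 84.1 °C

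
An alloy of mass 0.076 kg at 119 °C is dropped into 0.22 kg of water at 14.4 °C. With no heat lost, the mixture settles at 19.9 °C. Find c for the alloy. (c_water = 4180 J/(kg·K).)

c ≈ 672 J/(kg·K)

m_s c (T_s − T_f) = m_water c_water (T_f − T_0):
0.076×c×(119 − 19.9) = 0.22×4180×(19.9 − 14.4)
7.532 c = 5057.8  ⇒  c ≈ 671.5 J/(kg·K)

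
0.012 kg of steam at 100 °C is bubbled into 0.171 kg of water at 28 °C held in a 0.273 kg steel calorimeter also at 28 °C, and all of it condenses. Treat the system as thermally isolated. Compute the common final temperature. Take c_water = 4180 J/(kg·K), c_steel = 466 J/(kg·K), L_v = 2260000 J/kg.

T_f ≈ 62.4 °C

Taking heat into each body as positive, Σ m c ΔT = 0:
steam→water at 100 °C releases m L_v = 0.012·2260000 = 27120; condensate cools 100→T: 0.012·4180·(T − 100) = 50.16(T − 100); water warms: 0.171·4180·(T − 28) = 714.78(T − 28); steel cup: 0.273·466·(T − 28) = 127.22(T − 28)
892.16 T = 27120 + 5016 + 23576 = 55712
T ≈ 62.45 °C, under the boiling point, so the assumption holds.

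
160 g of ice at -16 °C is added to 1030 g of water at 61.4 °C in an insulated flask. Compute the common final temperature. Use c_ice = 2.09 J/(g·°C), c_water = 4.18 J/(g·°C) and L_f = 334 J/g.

T_f ≈ 41.3 °C

Let T be the final temperature. ΣQ_i = 0:
ice -16→0 °C: 160·2.09·16 = 5350.4; latent heat to melt: 160·334 = 53440; warm the meltwater: 668.8 T; water cools: 1030·4.18·(T − 61.4) = 4305.4(T − 61.4)
4974.2 T = 264352 − 58790 = 205561
T ≈ 41.33 °C — above 0 °C, consistent with complete melting.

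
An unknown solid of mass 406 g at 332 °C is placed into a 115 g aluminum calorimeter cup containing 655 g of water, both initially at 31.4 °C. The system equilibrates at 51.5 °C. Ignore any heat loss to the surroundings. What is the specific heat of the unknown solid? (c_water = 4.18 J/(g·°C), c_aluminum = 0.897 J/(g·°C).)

Heat gained plus heat lost sum to zero:
406×c×(51.5 − 332) + 655×4.18×(51.5 − 31.4) + 115×0.897×(51.5 − 31.4) = 0
-113883 c = -57105
c = -57105/-113883 ≈ 0.5014 J/(g·°C)

c ≈ 0.501 J/(g·°C)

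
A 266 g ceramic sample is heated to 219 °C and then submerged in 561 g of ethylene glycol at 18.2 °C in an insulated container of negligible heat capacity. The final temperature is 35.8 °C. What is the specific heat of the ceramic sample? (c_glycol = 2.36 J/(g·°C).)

Heat lost by the ceramic sample = heat gained by the glycol:
266·c·(219 − 35.8) = 561·2.36·(35.8 − 18.2)
48731 c = 23302  ⇒  c ≈ 0.4782 J/(g·°C)

c ≈ 0.478 J/(g·°C)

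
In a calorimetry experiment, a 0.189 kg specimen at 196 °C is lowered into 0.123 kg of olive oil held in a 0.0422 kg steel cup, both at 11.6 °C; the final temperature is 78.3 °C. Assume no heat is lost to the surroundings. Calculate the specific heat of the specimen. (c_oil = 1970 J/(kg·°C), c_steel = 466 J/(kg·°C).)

Energy conservation, ΣQ = 0:
0.189×c×(78.3 − 196) + 0.123×1970×(78.3 − 11.6) + 0.0422×466×(78.3 − 11.6) = 0
-22.25 c = -17474
c = -17474/-22.25 ≈ 785.5 J/(kg·°C)

c ≈ 786 J/(kg·°C)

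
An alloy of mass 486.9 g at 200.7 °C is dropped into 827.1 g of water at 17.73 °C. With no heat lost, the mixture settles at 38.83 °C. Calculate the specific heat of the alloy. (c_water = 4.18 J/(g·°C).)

c ≈ 0.926 J/(g·°C)

Heat lost by the alloy = heat gained by the water:
486.9·c·(200.7 − 38.83) = 827.1·4.18·(38.83 − 17.73)
78815 c = 72949  ⇒  c ≈ 0.9256 J/(g·°C)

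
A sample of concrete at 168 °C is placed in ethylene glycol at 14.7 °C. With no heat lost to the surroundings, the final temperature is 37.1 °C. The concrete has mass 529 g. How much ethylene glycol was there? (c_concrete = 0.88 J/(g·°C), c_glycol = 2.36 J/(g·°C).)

|Q_concrete| = |Q_glycol|:
529·0.88·(168 − 37.1) = m·2.36·(37.1 − 14.7)
52.86 m = 60937  ⇒  m ≈ 1153 g

m ≈ 1150 g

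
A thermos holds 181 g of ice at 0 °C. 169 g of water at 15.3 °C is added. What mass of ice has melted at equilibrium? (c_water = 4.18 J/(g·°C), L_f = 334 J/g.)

Water can give up m c ΔT = 169×4.18×15.3 = 10808 J before reaching 0 °C.
Melting all 181 g of ice would need 181×334 = 60454 J.
That's not enough to melt it all — equilibrium is at 0 °C with ice remaining.
m_melt = 10808 / L_f = 32.36 g.

m_melted ≈ 32.4 g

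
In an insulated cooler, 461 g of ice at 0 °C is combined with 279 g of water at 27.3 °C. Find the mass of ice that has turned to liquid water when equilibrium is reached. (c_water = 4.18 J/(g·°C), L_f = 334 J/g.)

Water can give up m c ΔT = 279·4.18·27.3 = 31838 J before reaching 0 °C.
To melt every bit of ice: 461·334 = 153974 J.
31838 J < 153974 J, so only part of the ice melts and the system sits at 0 °C.
Mass melted = 31838/334 ≈ 95.32 g.

m_melted ≈ 95.3 g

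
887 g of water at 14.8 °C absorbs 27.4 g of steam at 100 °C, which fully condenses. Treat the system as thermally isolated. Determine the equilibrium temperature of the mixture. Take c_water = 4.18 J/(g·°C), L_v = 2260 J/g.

Sum of m c ΔT and latent-heat terms is zero:
steam→water at 100 °C releases m L_v = 27.4×2260 = 61924
  condensate cools 100→T: 27.4×4.18×(T − 100) = 114.53(T − 100)
  original water: 3707.7(T − 14.8)
3822.2 T = 61924 + 11453 + 54873 = 128251
T ≈ 33.55 °C — below 100 °C, confirming all the steam condensed.

T_f ≈ 33.6 °C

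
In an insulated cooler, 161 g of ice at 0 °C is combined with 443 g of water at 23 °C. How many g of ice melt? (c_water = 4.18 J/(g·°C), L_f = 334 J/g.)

Water can give up m c ΔT = 443×4.18×23 = 42590 J before reaching 0 °C.
Melting all 161 g of ice would need 161×334 = 53774 J.
Since 42590 < 53774 J, not all the ice melts; equilibrium is at 0 °C.
m_melted×334 = 42590  ⇒  m_melted ≈ 127.5 g.

m_melted ≈ 128 g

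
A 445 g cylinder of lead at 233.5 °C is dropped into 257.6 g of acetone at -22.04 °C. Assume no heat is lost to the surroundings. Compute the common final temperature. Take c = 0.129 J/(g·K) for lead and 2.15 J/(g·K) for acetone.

T_f ≈ 2.0 °C

Heat gained plus heat lost sum to zero:
445×0.129×(T − 233.5) + 257.6×2.15×(T − (-22.04)) = 0
57.41(T − 233.5) + 553.84(T − (-22.04)) = 0
(57.41 + 553.84) T = 57.41×233.5 + 553.84×(-22.04)
T = 1197.4 / 611.25 = 1.96 °C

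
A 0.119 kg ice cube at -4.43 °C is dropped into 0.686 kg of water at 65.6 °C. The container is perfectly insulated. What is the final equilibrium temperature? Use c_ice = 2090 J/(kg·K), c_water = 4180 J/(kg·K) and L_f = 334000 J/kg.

Let T be the final temperature. ΣQ_i = 0:
ice -4.43→0 °C: 0.119×2090×4.43 = 1101.8
  fusion: m_ice L_f = 0.119×334000 = 39746
  warm the meltwater: 497.42 T
  water cools: 0.686×4180×(T − 65.6) = 2867.5(T − 65.6)
3364.9 T = 188107 − 40848 = 147259
T ≈ 43.76 °C. Since T > 0 °C, the all-ice-melts assumption holds.

T_f ≈ 43.8 °C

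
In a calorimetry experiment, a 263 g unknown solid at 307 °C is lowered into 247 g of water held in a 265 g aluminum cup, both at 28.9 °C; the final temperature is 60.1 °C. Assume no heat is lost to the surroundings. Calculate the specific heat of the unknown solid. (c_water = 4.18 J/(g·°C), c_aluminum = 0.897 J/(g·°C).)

c ≈ 0.61 J/(g·°C)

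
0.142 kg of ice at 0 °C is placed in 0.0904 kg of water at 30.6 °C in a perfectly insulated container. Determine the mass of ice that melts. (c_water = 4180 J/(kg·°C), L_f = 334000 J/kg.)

m_melted ≈ 0.0346 kg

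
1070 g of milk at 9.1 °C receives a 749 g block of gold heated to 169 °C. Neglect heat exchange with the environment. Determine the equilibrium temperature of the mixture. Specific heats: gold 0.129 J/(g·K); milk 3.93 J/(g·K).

Heat lost by the gold equals heat gained by the milk:
749*0.129*(169 − T) = 1070*3.93*(T − 9.1)
96.62(169 − T) = 4205.1(T − 9.1)
4301.7 T = 54595  ⇒  T ≈ 12.69 °C

T_f ≈ 12.7 °C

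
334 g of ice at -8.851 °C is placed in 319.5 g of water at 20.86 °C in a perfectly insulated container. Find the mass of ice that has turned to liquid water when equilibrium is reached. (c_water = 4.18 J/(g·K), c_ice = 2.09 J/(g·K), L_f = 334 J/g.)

m_melted ≈ 64.9 g

Cooling the water to 0 °C releases 319.5×4.18×20.86 = 27859 J.
Warming the ice to 0 °C takes 334×2.09×8.851 = 6178.5 J, leaving 21680 J for melting.
Melting all 334 g of ice would need 334×334 = 111556 J.
That's not enough to melt it all — equilibrium is at 0 °C with ice remaining.
Mass melted = 21680/334 ≈ 64.91 g.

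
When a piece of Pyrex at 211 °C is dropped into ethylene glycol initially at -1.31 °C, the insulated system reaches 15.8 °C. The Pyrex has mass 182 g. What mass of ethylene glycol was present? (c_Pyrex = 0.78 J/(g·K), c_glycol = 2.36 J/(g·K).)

Heat lost by the Pyrex = heat gained by the glycol:
182·0.78·(211 − 15.8) = m·2.36·(15.8 − (-1.31))
40.38 m = 27711  ⇒  m ≈ 686.3 g

m ≈ 686 g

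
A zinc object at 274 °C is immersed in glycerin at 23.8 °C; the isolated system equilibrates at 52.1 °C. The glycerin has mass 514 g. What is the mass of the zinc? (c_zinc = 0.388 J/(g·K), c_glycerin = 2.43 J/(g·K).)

Setting the total heat transfer to zero:
m·0.388·(52.1 − 274) + 514·2.43·(52.1 − 23.8) = 0
-86.1 m = -35347
m = -35347/-86.1 ≈ 410.6 g

m ≈ 411 g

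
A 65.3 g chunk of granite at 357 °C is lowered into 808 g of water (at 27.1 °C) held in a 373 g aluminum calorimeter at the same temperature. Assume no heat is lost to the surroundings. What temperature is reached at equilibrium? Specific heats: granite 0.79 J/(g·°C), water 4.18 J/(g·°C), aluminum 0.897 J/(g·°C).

Let T be the final temperature. ΣQ_i = 0:
65.3*0.79*(T − 357) + 808*4.18*(T − 27.1) + 373*0.897*(T − 27.1) = 0
51.59(T − 357) + 3377.4(T − 27.1) + 334.58(T − 27.1) = 0
3763.6 T = 119012
T = 119012 / 3763.6 = 31.6 °C

T_f ≈ 31.6 °C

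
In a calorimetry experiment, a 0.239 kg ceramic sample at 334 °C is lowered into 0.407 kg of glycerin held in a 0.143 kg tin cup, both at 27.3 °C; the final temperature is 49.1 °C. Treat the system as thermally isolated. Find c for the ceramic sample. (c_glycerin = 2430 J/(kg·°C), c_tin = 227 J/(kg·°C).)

c ≈ 327 J/(kg·°C)

Let T be the final temperature. ΣQ_i = 0:
0.239×c×(49.1 − 334) + 0.407×2430×(49.1 − 27.3) + 0.143×227×(49.1 − 27.3) = 0
-68.09 c = -22268
c = -22268/-68.09 ≈ 327 J/(kg·°C)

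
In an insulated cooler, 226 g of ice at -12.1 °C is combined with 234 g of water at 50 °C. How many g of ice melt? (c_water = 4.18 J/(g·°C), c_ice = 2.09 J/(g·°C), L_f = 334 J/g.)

Heat available from the water dropping to 0 °C: 234×4.18×50 = 48906 J.
Warming the ice to 0 °C takes 226×2.09×12.1 = 5715.3 J, leaving 43191 J for melting.
Fully melting the ice requires m_ice L_f = 226×334 = 75484 J.
Since 43191 < 75484 J, not all the ice melts; equilibrium is at 0 °C.
m_melted×334 = 43191  ⇒  m_melted ≈ 129.3 g.

m_melted ≈ 129 g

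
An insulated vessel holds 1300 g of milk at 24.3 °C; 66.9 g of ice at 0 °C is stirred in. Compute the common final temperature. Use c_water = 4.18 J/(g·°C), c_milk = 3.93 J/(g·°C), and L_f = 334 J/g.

T_f ≈ 18.9 °C

Net heat exchanged in the isolated system is zero:
fusion: m_ice L_f = 66.9×334 = 22345; warm the meltwater: 279.64 T; milk: 5109(T − 24.3)
5388.6 T = 124149 − 22345 = 101804
T ≈ 18.89 °C. Since T > 0 °C, the all-ice-melts assumption holds.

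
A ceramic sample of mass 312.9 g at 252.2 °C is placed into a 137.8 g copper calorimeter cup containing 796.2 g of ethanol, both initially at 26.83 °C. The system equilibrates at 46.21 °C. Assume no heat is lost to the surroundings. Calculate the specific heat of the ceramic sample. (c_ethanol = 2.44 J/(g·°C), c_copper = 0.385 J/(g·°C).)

c ≈ 0.6 J/(g·°C)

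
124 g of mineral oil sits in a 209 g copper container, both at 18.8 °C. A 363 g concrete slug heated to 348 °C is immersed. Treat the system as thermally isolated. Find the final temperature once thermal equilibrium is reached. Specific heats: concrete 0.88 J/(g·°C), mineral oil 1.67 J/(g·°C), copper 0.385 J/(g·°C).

T_f ≈ 192.0 °C

Taking heat into each body as positive, Σ m c ΔT = 0:
363×0.88×(T − 348) + 124×1.67×(T − 18.8) + 209×0.385×(T − 18.8) = 0
(319.44 + 207.08 + 80.47) T = 319.44×348 + 207.08×18.8 + 80.47×18.8
T = 116571 / 606.99 = 192 °C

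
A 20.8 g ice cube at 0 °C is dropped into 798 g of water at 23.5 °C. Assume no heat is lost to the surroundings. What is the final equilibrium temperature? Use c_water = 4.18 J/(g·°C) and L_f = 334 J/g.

T_f ≈ 20.9 °C

Energy conservation, ΣQ = 0:
fusion: m_ice L_f = 20.8·334 = 6947.2
  warm the meltwater: 86.94 T
  water: 3335.6(T − 23.5)
3422.6 T = 78388 − 6947.2 = 71440
T ≈ 20.87 °C. Since T > 0 °C, the all-ice-melts assumption holds.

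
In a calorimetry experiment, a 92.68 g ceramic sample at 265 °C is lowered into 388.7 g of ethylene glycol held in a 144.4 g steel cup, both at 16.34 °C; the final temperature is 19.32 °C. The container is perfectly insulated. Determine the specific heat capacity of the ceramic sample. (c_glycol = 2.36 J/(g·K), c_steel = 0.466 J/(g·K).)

Conservation of energy gives ΣQ = 0:
92.68·c·(19.32 − 265) + 388.7·2.36·(19.32 − 16.34) + 144.4·0.466·(19.32 − 16.34) = 0
-22770 c = -2934.2
c = -2934.2/-22770 ≈ 0.1289 J/(g·K)

c ≈ 0.129 J/(g·K)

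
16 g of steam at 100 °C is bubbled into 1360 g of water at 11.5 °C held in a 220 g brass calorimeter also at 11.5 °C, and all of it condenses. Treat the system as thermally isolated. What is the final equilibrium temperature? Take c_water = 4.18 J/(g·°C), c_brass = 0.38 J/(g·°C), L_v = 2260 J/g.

Energy conservation, ΣQ = 0:
steam→water at 100 °C releases m L_v = 16·2260 = 36160
  condensate cools 100→T: 16·4.18·(T − 100) = 66.88(T − 100)
  water warms: 1360·4.18·(T − 11.5) = 5684.8(T − 11.5)
  brass cup: 220·0.38·(T − 11.5) = 83.6(T − 11.5)
5835.3 T = 36160 + 6688 + 66337 = 109185
T ≈ 18.71 °C, under the boiling point, so the assumption holds.

T_f ≈ 18.7 °C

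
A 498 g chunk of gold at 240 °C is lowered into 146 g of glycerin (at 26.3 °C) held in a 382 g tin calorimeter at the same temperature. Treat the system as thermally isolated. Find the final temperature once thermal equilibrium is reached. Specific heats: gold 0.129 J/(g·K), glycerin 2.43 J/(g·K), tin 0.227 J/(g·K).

T_f ≈ 53.4 °C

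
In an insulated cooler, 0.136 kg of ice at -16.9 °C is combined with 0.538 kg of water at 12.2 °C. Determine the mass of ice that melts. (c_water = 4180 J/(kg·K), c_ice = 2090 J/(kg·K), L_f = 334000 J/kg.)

m_melted ≈ 0.0678 kg

Water can give up m c ΔT = 0.538·4180·12.2 = 27436 J before reaching 0 °C.
Of that, 0.136·2090·16.9 = 4803.7 J goes to bring the ice to 0 °C, leaving 22632 J.
To melt every bit of ice: 0.136·334000 = 45424 J.
Since 22632 < 45424 J, not all the ice melts; equilibrium is at 0 °C.
m_melt = 22632 / L_f = 0.06776 kg.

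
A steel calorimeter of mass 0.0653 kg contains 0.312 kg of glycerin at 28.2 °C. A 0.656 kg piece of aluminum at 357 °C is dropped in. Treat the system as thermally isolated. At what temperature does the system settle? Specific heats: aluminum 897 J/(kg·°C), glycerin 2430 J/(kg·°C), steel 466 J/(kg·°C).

T_f ≈ 168.7 °C

Conservation of energy gives ΣQ = 0:
0.656*897*(T − 357) + 0.312*2430*(T − 28.2) + 0.0653*466*(T − 28.2) = 0
588.43(T − 357) + 758.16(T − 28.2) + 30.43(T − 28.2) = 0
1377 T = 232308
T ≈ 168.70 °C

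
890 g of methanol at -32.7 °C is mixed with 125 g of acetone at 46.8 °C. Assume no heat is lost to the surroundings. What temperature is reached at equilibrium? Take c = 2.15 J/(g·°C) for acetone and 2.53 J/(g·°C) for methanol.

T_f ≈ -24.2 °C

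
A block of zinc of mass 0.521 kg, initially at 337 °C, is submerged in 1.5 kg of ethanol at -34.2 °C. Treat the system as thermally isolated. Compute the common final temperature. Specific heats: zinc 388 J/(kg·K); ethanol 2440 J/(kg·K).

Heat lost by the zinc equals heat gained by the ethanol:
0.521·388·(337 − T) = 1.5·2440·(T − (-34.2))
202.15(337 − T) = 3660(T − (-34.2))
3862.1 T = -57048  ⇒  T ≈ -14.77 °C

T_f ≈ -14.8 °C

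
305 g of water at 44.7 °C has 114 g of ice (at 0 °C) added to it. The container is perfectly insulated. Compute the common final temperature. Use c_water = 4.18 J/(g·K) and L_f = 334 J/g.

Taking heat into each body as positive, Σ m c ΔT = 0:
fusion: m_ice L_f = 114×334 = 38076; warm the meltwater: 476.52 T; water cools: 305×4.18×(T − 44.7) = 1274.9(T − 44.7)
1751.4 T = 56988 − 38076 = 18912
T ≈ 10.80 °C (positive, so assuming full melt was valid).

T_f ≈ 10.8 °C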